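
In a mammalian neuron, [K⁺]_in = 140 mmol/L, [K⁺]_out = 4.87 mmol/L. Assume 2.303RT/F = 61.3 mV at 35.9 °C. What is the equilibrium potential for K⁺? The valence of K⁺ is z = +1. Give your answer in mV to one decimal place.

E = (61.3/z) · log₁₀([K⁺]_out/[K⁺]_in) with z = +1.
= (61.3/1) · log₁₀(4.87/140) = 61.30 · log₁₀(0.03479)
= 61.30 · (-1.4586) = -89.41 mV

-89.4 mV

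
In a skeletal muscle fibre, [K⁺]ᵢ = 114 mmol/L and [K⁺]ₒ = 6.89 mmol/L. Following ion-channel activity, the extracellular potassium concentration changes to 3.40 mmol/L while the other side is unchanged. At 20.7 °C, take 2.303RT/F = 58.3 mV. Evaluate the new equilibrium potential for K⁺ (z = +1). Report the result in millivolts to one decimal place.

-88.9 mV

After the shift: [K⁺]_out = 3.40, [K⁺]_in = 114 mmol/L.
E_new = (58.3/1)·log₁₀(3.40/114) = 58.30 · (-1.5254) = -88.93 mV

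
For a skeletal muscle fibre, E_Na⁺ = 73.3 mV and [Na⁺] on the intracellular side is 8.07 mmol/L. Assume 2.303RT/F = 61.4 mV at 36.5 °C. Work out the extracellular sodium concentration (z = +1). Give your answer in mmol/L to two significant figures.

130 mmol/L

Nernst: E = (61.4/1) · log₁₀([out]/[in]), so log₁₀([out]/[in]) = 73.3 × 1 / 61.4 = 1.1938.
[out]/[in] = 10^(1.1938) = 15.62.
[out] = 15.62 × 8.07 = 126.1 mmol/L.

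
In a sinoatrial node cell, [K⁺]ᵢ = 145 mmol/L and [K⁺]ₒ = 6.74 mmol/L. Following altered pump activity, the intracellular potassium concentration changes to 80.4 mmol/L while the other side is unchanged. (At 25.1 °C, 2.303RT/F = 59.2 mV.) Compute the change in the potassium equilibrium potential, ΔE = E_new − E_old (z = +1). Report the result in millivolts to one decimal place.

15.2 mV

E_old = (59.2/1)·log₁₀(6.74/145) = -78.90 mV
E_new = (59.2/1)·log₁₀(6.74/80.4) = -63.73 mV
ΔE = -63.73 − (-78.90) = 15.16 mV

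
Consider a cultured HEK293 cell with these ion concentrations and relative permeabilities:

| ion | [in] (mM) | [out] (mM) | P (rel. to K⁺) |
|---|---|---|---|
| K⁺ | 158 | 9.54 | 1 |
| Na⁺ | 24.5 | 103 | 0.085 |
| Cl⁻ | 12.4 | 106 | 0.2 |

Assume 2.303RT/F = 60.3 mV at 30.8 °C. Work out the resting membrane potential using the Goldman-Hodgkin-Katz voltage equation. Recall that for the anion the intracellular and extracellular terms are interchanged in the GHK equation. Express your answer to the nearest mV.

-57 mV

Vm = 60.3 · log₁₀[(Σ P·[cation]ₒ + Σ P·[anion]ᵢ) / (Σ P·[cation]ᵢ + Σ P·[anion]ₒ)]
Numerator = 1×9.54 + 0.085×103 + 0.2×12.4 = 20.78
Denominator = 1×158 + 0.085×24.5 + 0.2×106 = 181.3
Vm = 60.3 · log₁₀(0.1146) = 60.3 × (-0.9408) = -56.73 mV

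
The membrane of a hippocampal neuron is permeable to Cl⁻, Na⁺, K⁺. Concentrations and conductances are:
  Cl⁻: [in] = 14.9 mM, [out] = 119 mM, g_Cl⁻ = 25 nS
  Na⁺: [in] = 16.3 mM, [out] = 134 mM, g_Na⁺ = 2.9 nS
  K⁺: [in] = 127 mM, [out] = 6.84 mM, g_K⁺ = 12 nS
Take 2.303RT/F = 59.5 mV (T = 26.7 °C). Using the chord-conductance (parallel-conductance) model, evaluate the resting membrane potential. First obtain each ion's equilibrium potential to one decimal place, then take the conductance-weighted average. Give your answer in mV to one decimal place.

-52.4 mV

E_Cl⁻ = (59.5/-1)·log₁₀(119/14.9) = -53.7 mV
E_Na⁺ = (59.5/1)·log₁₀(134/16.3) = 54.4 mV
E_K⁺ = (59.5/1)·log₁₀(6.84/127) = -75.5 mV
Vm = (Σ gᵢEᵢ)/(Σ gᵢ) = (25·-53.7 + 2.9·54.4 + 12·-75.5) / (25 + 2.9 + 12)
= -2090.74 / 39.9 = -52.40 mV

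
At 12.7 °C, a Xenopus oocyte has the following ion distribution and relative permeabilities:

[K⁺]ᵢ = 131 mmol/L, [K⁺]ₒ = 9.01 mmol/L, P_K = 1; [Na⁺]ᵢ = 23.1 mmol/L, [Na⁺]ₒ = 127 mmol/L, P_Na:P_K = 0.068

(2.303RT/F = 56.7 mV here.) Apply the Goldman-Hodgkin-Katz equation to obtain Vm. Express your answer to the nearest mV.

-50 mV

Vm = 56.7 · log₁₀[(Σ P·[cation]ₒ + Σ P·[anion]ᵢ) / (Σ P·[cation]ᵢ + Σ P·[anion]ₒ)]
Numerator = 1×9.01 + 0.068×127 = 17.65
Denominator = 1×131 + 0.068×23.1 = 132.6
Vm = 56.7 · log₁₀(0.13311) = 56.7 × (-0.8758) = -49.66 mV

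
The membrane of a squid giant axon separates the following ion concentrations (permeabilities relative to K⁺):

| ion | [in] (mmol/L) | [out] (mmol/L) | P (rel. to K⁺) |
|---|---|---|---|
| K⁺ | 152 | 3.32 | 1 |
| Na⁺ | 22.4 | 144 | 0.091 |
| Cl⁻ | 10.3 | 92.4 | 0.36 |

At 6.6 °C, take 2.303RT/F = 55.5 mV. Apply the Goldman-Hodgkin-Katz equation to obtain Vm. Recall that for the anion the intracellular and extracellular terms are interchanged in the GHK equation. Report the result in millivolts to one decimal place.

Vm = 55.5 · log₁₀[(Σ P·[cation]ₒ + Σ P·[anion]ᵢ) / (Σ P·[cation]ᵢ + Σ P·[anion]ₒ)]
Numerator = 1×3.32 + 0.091×144 + 0.36×10.3 = 20.13
Denominator = 1×152 + 0.091×22.4 + 0.36×92.4 = 187.3
Vm = 55.5 · log₁₀(0.10748) = 55.5 × (-0.9687) = -53.76 mV

-53.8 mV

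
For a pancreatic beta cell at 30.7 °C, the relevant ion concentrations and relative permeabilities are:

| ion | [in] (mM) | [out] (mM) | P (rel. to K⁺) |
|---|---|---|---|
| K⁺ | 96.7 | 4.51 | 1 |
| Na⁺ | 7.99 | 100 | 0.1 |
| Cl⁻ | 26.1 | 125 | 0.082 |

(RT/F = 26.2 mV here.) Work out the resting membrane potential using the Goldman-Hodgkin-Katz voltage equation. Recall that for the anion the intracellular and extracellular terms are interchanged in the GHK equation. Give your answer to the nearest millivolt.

Vm = 26.2 · ln[(Σ P·[cation]ₒ + Σ P·[anion]ᵢ) / (Σ P·[cation]ᵢ + Σ P·[anion]ₒ)]
Numerator = 1×4.51 + 0.1×100 + 0.082×26.1 = 16.65
Denominator = 1×96.7 + 0.1×7.99 + 0.082×125 = 107.7
Vm = 26.2 · ln(0.15453) = 26.2 × (-1.8674) = -48.93 mV

-49 mV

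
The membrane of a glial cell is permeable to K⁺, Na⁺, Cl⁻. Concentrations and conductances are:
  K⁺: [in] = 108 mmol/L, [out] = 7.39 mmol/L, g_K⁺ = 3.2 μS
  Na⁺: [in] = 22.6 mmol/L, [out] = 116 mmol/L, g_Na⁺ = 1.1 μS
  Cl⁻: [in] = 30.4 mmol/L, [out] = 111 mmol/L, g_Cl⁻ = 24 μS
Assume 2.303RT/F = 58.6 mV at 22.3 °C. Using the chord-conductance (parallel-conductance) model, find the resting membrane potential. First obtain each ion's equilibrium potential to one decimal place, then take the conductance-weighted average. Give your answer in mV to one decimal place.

-34.1 mV

E_K⁺ = (58.6/1)·log₁₀(7.39/108) = -68.3 mV
E_Na⁺ = (58.6/1)·log₁₀(116/22.6) = 41.6 mV
E_Cl⁻ = (58.6/-1)·log₁₀(111/30.4) = -33.0 mV
Vm = (Σ gᵢEᵢ)/(Σ gᵢ) = (3.2·-68.3 + 1.1·41.6 + 24·-33.0) / (3.2 + 1.1 + 24)
= -964.80 / 28.3 = -34.09 mV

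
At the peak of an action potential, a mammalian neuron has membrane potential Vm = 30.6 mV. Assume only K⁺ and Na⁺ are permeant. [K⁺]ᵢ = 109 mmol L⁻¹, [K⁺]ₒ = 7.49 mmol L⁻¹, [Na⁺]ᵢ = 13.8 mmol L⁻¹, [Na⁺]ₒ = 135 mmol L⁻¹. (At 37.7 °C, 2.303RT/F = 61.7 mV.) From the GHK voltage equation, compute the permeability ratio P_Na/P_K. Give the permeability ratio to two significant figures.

3.6

Let α = P_Na/P_K. GHK: Vm = 61.7·log₁₀[(Kₒ + α·Naₒ)/(Kᵢ + α·Naᵢ)].
10^(Vm/61.7) = 10^(30.6/61.7) = 3.1329
So 3.1329·(Kᵢ + α·Naᵢ) = Kₒ + α·Naₒ → α = (3.1329·109.0 − 7.49) / (135.0 − 3.1329·13.8)
α = (341.5 − 7.49) / (135.0 − 43.23) = 334/91.77 = 3.64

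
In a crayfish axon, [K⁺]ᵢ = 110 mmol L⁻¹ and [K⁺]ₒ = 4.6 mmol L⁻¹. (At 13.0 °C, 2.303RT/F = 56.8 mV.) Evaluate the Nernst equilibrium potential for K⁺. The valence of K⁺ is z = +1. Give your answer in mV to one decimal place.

E = (56.8/z) · log₁₀([K⁺]_out/[K⁺]_in) with z = +1.
= (56.8/1) · log₁₀(4.6/110) = 56.80 · log₁₀(0.04182)
= 56.80 · (-1.3786) = -78.31 mV

-78.3 mV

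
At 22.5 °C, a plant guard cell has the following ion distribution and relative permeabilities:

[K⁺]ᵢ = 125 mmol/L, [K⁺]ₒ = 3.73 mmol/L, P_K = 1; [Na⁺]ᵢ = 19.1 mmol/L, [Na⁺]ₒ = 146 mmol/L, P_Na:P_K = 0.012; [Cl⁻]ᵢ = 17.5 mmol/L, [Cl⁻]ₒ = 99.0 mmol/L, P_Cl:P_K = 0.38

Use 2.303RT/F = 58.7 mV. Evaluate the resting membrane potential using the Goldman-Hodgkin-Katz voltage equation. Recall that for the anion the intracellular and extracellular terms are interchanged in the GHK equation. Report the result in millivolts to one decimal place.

-66.2 mV

Vm = 58.7 · log₁₀[(Σ P·[cation]ₒ + Σ P·[anion]ᵢ) / (Σ P·[cation]ᵢ + Σ P·[anion]ₒ)]
Numerator = 1×3.73 + 0.012×146 + 0.38×17.5 = 12.13
Denominator = 1×125 + 0.012×19.1 + 0.38×99.0 = 162.8
Vm = 58.7 · log₁₀(0.074498) = 58.7 × (-1.1279) = -66.20 mV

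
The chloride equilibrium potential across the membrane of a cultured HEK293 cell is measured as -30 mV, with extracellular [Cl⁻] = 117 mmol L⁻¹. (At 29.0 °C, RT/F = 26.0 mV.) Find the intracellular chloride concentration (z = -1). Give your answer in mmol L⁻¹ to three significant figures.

Nernst: E = (26.0/-1) · ln([out]/[in]), so ln([out]/[in]) = -30.0 × -1 / 26.0 = 1.1538.
[out]/[in] = e^(1.1538) = 3.17.
[in] = 117 / 3.17 = 36.9 mmol L⁻¹.

36.9 mmol L⁻¹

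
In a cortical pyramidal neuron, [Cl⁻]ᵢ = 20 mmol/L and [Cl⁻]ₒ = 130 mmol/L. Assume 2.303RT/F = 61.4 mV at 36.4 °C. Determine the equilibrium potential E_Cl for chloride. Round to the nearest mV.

E = (61.4/z) · log₁₀([Cl⁻]_out/[Cl⁻]_in) with z = -1.
For an anion, dividing by z = -1 reverses the sign.
= (61.4/-1) · log₁₀(130/20) = -61.40 · log₁₀(6.5)
= -61.40 · (0.8129) = -49.91 mV

-50 mV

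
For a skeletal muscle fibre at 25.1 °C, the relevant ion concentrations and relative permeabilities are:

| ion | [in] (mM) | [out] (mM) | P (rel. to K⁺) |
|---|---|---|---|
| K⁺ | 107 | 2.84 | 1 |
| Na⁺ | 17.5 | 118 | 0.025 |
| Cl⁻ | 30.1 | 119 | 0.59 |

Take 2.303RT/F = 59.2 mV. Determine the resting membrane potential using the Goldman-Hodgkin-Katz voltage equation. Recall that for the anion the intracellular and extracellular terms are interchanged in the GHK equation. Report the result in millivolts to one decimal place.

-52.0 mV

Vm = 59.2 · log₁₀[(Σ P·[cation]ₒ + Σ P·[anion]ᵢ) / (Σ P·[cation]ᵢ + Σ P·[anion]ₒ)]
Numerator = 1×2.84 + 0.025×118 + 0.59×30.1 = 23.55
Denominator = 1×107 + 0.025×17.5 + 0.59×119 = 177.6
Vm = 59.2 · log₁₀(0.13256) = 59.2 × (-0.8776) = -51.95 mV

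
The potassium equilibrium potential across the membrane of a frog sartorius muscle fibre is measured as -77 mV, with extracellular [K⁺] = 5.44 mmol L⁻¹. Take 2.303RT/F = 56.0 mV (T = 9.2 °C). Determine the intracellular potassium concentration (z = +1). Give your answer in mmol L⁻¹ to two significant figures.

130 mmol L⁻¹

Nernst: E = (56.0/1) · log₁₀([out]/[in]), so log₁₀([out]/[in]) = -77.0 × 1 / 56.0 = -1.3750.
[out]/[in] = 10^(-1.3750) = 0.04217.
[in] = 5.44 / 0.04217 = 129 mmol L⁻¹.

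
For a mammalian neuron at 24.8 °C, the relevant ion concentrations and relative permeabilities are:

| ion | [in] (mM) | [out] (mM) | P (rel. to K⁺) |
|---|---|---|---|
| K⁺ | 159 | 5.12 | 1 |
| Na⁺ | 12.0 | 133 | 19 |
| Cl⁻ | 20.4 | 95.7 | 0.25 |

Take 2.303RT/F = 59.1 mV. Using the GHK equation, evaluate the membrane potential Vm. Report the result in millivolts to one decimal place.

46.7 mV

Vm = 59.1 · log₁₀[(Σ P·[cation]ₒ + Σ P·[anion]ᵢ) / (Σ P·[cation]ᵢ + Σ P·[anion]ₒ)]
Numerator = 1×5.12 + 19×133 + 0.25×20.4 = 2537
Denominator = 1×159 + 19×12.0 + 0.25×95.7 = 410.9
Vm = 59.1 · log₁₀(6.1744) = 59.1 × (0.7906) = 46.72 mV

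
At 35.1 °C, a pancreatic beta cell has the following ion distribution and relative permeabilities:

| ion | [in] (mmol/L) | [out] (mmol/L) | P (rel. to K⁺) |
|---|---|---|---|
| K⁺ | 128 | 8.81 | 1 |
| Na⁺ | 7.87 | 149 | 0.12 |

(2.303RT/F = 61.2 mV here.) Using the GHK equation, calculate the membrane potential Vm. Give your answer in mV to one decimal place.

-41.9 mV

Vm = 61.2 · log₁₀[(Σ P·[cation]ₒ + Σ P·[anion]ᵢ) / (Σ P·[cation]ᵢ + Σ P·[anion]ₒ)]
Numerator = 1×8.81 + 0.12×149 = 26.69
Denominator = 1×128 + 0.12×7.87 = 128.9
Vm = 61.2 · log₁₀(0.20699) = 61.2 × (-0.6841) = -41.86 mV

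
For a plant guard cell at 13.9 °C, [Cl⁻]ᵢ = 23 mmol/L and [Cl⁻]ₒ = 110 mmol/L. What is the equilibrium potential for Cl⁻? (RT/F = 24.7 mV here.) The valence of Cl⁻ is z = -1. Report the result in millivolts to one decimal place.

-38.7 mV

E = (24.7/z) · ln([Cl⁻]_out/[Cl⁻]_in) with z = -1.
For an anion, dividing by z = -1 reverses the sign.
= (24.7/-1) · ln(110/23) = -24.70 · ln(4.783)
= -24.70 · (1.5650) = -38.66 mV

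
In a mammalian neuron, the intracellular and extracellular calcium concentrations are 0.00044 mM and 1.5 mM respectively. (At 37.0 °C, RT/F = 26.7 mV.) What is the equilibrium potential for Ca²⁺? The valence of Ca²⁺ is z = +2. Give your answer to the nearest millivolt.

109 mV

E = (26.7/z) · ln([Ca²⁺]_out/[Ca²⁺]_in) with z = +2.
= (26.7/2) · ln(1.5/0.00044) = 13.35 · ln(3409)
= 13.35 · (8.1342) = 108.59 mV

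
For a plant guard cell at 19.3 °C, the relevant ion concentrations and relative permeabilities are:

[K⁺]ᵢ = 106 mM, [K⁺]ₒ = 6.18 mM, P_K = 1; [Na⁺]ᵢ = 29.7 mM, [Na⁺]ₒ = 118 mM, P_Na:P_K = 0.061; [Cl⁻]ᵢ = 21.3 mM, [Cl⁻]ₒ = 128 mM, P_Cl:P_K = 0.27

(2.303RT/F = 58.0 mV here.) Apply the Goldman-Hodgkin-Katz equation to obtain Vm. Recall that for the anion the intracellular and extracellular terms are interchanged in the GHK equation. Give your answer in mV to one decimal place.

-50.6 mV

Vm = 58.0 · log₁₀[(Σ P·[cation]ₒ + Σ P·[anion]ᵢ) / (Σ P·[cation]ᵢ + Σ P·[anion]ₒ)]
Numerator = 1×6.18 + 0.061×118 + 0.27×21.3 = 19.13
Denominator = 1×106 + 0.061×29.7 + 0.27×128 = 142.4
Vm = 58.0 · log₁₀(0.13436) = 58.0 × (-0.8717) = -50.56 mV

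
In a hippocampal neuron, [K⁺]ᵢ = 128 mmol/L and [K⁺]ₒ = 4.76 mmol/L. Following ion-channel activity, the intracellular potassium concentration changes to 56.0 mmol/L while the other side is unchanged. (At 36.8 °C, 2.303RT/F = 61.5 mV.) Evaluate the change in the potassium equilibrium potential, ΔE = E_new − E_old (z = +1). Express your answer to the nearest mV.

22 mV

E_old = (61.5/1)·log₁₀(4.76/128) = -87.92 mV
E_new = (61.5/1)·log₁₀(4.76/56.0) = -65.84 mV
ΔE = -65.84 − (-87.92) = 22.08 mV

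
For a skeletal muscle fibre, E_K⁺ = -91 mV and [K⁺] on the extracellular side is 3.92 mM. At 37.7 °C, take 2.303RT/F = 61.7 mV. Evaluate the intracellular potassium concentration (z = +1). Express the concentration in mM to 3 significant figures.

117 mM

Nernst: E = (61.7/1) · log₁₀([out]/[in]), so log₁₀([out]/[in]) = -91.0 × 1 / 61.7 = -1.4749.
[out]/[in] = 10^(-1.4749) = 0.03351.
[in] = 3.92 / 0.03351 = 117 mM.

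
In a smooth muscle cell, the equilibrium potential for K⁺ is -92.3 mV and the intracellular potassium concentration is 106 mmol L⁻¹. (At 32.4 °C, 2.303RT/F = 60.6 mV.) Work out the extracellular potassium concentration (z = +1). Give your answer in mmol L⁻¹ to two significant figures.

Nernst: E = (60.6/1) · log₁₀([out]/[in]), so log₁₀([out]/[in]) = -92.3 × 1 / 60.6 = -1.5231.
[out]/[in] = 10^(-1.5231) = 0.02998.
[out] = 0.02998 × 106 = 3.178 mmol L⁻¹.

3.2 mmol L⁻¹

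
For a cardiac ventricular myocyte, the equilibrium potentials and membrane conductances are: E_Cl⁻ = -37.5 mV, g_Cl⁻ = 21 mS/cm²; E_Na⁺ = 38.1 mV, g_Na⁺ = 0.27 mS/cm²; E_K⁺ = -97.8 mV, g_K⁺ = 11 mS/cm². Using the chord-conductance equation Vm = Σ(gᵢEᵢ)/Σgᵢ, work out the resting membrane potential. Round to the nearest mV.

Σ gᵢEᵢ = 21·(-37.5) + 0.27·(38.1) + 11·(-97.8) = -1853.01
Σ gᵢ = 21 + 0.27 + 11 = 32.27
Vm = -1853.01 / 32.27 = -57.42 mV

-57 mV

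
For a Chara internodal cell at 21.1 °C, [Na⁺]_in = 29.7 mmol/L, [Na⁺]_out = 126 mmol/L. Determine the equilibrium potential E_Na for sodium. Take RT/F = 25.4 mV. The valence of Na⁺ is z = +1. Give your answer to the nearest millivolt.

37 mV

E = (25.4/z) · ln([Na⁺]_out/[Na⁺]_in) with z = +1.
= (25.4/1) · ln(126/29.7) = 25.40 · ln(4.242)
= 25.40 · (1.4451) = 36.71 mV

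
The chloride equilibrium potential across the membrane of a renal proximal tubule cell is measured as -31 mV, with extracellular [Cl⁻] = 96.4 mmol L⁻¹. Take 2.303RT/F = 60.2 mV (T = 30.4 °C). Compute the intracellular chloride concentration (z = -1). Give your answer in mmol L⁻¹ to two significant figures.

Nernst: E = (60.2/-1) · log₁₀([out]/[in]), so log₁₀([out]/[in]) = -31.0 × -1 / 60.2 = 0.5150.
[out]/[in] = 10^(0.5150) = 3.273.
[in] = 96.4 / 3.273 = 29.45 mmol L⁻¹.

29 mmol L⁻¹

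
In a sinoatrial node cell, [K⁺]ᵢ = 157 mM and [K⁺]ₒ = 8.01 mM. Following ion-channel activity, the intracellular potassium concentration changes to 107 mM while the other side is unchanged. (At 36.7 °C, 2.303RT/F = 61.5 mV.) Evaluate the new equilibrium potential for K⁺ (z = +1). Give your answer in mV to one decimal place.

After the shift: [K⁺]_out = 8.01, [K⁺]_in = 107 mM.
E_new = (61.5/1)·log₁₀(8.01/107) = 61.50 · (-1.1258) = -69.23 mV

-69.2 mV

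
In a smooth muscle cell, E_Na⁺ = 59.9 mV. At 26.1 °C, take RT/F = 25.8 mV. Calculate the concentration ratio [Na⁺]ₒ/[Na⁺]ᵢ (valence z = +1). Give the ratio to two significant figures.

ln([out]/[in]) = E·z/(25.8) = 59.9 × 1 / 25.8 = 2.3217
[out]/[in] = e^(2.3217) = 10.19

10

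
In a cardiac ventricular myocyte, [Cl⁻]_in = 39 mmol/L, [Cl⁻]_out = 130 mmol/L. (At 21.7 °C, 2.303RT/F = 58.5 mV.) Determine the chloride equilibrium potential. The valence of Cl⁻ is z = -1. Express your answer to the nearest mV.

E = (58.5/z) · log₁₀([Cl⁻]_out/[Cl⁻]_in) with z = -1.
For an anion, dividing by z = -1 reverses the sign.
= (58.5/-1) · log₁₀(130/39) = -58.50 · log₁₀(3.333)
= -58.50 · (0.5229) = -30.59 mV

-31 mV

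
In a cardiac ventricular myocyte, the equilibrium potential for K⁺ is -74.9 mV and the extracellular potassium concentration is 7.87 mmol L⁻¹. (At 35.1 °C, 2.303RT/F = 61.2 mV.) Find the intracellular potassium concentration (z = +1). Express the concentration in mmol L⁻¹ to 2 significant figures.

130 mmol L⁻¹

Nernst: E = (61.2/1) · log₁₀([out]/[in]), so log₁₀([out]/[in]) = -74.9 × 1 / 61.2 = -1.2239.
[out]/[in] = 10^(-1.2239) = 0.05972.
[in] = 7.87 / 0.05972 = 131.8 mmol L⁻¹.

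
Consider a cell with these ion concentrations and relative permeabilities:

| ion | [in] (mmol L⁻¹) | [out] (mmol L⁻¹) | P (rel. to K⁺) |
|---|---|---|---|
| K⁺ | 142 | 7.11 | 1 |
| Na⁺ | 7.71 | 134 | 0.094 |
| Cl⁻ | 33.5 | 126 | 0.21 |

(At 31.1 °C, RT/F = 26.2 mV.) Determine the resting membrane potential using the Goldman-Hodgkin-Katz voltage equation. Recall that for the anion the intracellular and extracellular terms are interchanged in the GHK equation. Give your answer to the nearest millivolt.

-48 mV

Vm = 26.2 · ln[(Σ P·[cation]ₒ + Σ P·[anion]ᵢ) / (Σ P·[cation]ᵢ + Σ P·[anion]ₒ)]
Numerator = 1×7.11 + 0.094×134 + 0.21×33.5 = 26.74
Denominator = 1×142 + 0.094×7.71 + 0.21×126 = 169.2
Vm = 26.2 · ln(0.15806) = 26.2 × (-1.8448) = -48.33 mV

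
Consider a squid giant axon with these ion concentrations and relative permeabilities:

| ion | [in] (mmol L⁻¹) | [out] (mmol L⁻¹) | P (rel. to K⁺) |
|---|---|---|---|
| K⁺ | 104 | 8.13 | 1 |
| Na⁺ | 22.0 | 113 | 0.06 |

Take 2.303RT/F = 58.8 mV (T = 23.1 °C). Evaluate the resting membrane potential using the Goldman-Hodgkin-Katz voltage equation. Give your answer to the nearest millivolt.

-50 mV

Vm = 58.8 · log₁₀[(Σ P·[cation]ₒ + Σ P·[anion]ᵢ) / (Σ P·[cation]ᵢ + Σ P·[anion]ₒ)]
Numerator = 1×8.13 + 0.06×113 = 14.91
Denominator = 1×104 + 0.06×22.0 = 105.3
Vm = 58.8 · log₁₀(0.14157) = 58.8 × (-0.8490) = -49.92 mV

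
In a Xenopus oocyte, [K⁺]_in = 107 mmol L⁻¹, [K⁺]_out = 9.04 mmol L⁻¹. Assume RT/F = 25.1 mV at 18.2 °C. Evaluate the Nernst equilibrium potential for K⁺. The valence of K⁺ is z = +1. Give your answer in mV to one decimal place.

E = (25.1/z) · ln([K⁺]_out/[K⁺]_in) with z = +1.
= (25.1/1) · ln(9.04/107) = 25.10 · ln(0.08449)
= 25.10 · (-2.4712) = -62.03 mV

-62.0 mV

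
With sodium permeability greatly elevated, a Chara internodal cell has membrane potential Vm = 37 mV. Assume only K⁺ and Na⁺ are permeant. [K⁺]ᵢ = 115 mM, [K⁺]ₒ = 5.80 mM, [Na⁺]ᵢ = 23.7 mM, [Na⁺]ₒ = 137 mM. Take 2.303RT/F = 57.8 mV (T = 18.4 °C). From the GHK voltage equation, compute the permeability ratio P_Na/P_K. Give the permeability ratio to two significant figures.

Let α = P_Na/P_K. GHK: Vm = 57.8·log₁₀[(Kₒ + α·Naₒ)/(Kᵢ + α·Naᵢ)].
10^(Vm/57.8) = 10^(37.0/57.8) = 4.3665
So 4.3665·(Kᵢ + α·Naᵢ) = Kₒ + α·Naₒ → α = (4.3665·115.0 − 5.8) / (137.0 − 4.3665·23.7)
α = (502.2 − 5.8) / (137.0 − 103.5) = 496.4/33.51 = 14.81

15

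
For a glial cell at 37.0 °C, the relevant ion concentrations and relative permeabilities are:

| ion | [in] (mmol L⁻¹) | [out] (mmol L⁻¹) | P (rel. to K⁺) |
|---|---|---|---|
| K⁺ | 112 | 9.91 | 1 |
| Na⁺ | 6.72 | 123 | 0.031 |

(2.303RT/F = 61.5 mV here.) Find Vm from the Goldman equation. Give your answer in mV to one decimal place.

-56.1 mV

Vm = 61.5 · log₁₀[(Σ P·[cation]ₒ + Σ P·[anion]ᵢ) / (Σ P·[cation]ᵢ + Σ P·[anion]ₒ)]
Numerator = 1×9.91 + 0.031×123 = 13.72
Denominator = 1×112 + 0.031×6.72 = 112.2
Vm = 61.5 · log₁₀(0.1223) = 61.5 × (-0.9126) = -56.12 mV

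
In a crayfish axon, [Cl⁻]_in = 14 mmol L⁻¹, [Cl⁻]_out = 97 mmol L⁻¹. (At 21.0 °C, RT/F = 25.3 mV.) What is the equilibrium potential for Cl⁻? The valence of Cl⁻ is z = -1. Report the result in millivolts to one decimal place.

E = (25.3/z) · ln([Cl⁻]_out/[Cl⁻]_in) with z = -1.
For an anion, dividing by z = -1 reverses the sign.
= (25.3/-1) · ln(97/14) = -25.30 · ln(6.929)
= -25.30 · (1.9357) = -48.97 mV

-49.0 mV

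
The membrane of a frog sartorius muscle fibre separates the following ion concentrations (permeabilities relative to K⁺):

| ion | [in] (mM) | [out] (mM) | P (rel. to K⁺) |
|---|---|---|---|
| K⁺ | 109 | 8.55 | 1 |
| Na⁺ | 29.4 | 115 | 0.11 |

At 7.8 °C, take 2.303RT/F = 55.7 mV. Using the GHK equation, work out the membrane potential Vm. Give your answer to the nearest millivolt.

-40 mV

Vm = 55.7 · log₁₀[(Σ P·[cation]ₒ + Σ P·[anion]ᵢ) / (Σ P·[cation]ᵢ + Σ P·[anion]ₒ)]
Numerator = 1×8.55 + 0.11×115 = 21.2
Denominator = 1×109 + 0.11×29.4 = 112.2
Vm = 55.7 · log₁₀(0.18889) = 55.7 × (-0.7238) = -40.32 mV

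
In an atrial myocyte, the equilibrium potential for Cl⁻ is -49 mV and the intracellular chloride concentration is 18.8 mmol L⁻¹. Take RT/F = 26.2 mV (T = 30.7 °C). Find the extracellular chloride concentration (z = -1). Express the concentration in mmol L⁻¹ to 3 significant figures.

Nernst: E = (26.2/-1) · ln([out]/[in]), so ln([out]/[in]) = -49.0 × -1 / 26.2 = 1.8702.
[out]/[in] = e^(1.8702) = 6.49.
[out] = 6.49 × 18.8 = 122 mmol L⁻¹.

122 mmol L⁻¹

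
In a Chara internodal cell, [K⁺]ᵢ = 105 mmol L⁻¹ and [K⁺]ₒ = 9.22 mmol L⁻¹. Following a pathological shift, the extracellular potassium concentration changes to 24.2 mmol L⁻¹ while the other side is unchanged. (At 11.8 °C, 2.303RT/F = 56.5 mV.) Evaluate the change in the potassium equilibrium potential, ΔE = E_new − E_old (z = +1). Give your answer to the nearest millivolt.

E_old = (56.5/1)·log₁₀(9.22/105) = -59.69 mV
E_new = (56.5/1)·log₁₀(24.2/105) = -36.01 mV
ΔE = -36.01 − (-59.69) = 23.68 mV

24 mV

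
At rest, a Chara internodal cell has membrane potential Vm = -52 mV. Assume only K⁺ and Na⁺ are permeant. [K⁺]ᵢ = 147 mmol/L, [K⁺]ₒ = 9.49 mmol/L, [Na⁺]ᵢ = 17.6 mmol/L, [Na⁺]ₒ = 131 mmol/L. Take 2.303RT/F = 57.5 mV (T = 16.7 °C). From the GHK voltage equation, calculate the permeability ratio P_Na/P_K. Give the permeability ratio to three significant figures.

Let α = P_Na/P_K. GHK: Vm = 57.5·log₁₀[(Kₒ + α·Naₒ)/(Kᵢ + α·Naᵢ)].
10^(Vm/57.5) = 10^(-52.0/57.5) = 0.12464
So 0.12464·(Kᵢ + α·Naᵢ) = Kₒ + α·Naₒ → α = (0.12464·147.0 − 9.49) / (131.0 − 0.12464·17.6)
α = (18.32 − 9.49) / (131.0 − 2.194) = 8.832/128.8 = 0.06857

0.0686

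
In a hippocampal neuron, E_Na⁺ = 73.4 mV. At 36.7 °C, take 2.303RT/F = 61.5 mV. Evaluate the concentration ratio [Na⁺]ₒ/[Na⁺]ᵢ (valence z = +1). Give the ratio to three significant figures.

15.6

log₁₀([out]/[in]) = E·z/(61.5) = 73.4 × 1 / 61.5 = 1.1935
[out]/[in] = 10^(1.1935) = 15.61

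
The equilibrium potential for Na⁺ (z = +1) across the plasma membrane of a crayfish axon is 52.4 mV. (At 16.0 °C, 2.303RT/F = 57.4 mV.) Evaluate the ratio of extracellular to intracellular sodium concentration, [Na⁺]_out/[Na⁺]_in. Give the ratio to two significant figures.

8.2

log₁₀([out]/[in]) = E·z/(57.4) = 52.4 × 1 / 57.4 = 0.9129
[out]/[in] = 10^(0.9129) = 8.183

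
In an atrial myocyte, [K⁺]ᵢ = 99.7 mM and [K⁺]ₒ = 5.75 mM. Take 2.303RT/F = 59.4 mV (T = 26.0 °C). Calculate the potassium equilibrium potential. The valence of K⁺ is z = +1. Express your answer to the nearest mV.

-74 mV

E = (59.4/z) · log₁₀([K⁺]_out/[K⁺]_in) with z = +1.
= (59.4/1) · log₁₀(5.75/99.7) = 59.40 · log₁₀(0.05767)
= 59.40 · (-1.2390) = -73.60 mV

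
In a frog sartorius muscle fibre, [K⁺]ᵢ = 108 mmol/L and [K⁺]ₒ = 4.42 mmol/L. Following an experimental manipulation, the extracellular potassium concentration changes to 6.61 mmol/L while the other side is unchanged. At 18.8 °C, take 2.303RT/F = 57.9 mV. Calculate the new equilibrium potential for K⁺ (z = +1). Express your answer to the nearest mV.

-70 mV

After the shift: [K⁺]_out = 6.61, [K⁺]_in = 108 mmol/L.
E_new = (57.9/1)·log₁₀(6.61/108) = 57.90 · (-1.2132) = -70.25 mV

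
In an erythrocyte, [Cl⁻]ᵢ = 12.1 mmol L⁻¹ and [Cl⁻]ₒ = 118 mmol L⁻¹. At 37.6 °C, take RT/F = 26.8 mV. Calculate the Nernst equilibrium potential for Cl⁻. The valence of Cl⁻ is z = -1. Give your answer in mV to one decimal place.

-61.0 mV

E = (26.8/z) · ln([Cl⁻]_out/[Cl⁻]_in) with z = -1.
For an anion, dividing by z = -1 reverses the sign.
= (26.8/-1) · ln(118/12.1) = -26.80 · ln(9.752)
= -26.80 · (2.2775) = -61.04 mV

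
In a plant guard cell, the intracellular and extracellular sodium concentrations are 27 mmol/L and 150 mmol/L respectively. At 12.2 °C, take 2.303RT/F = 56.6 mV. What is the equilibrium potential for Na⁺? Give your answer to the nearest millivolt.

E = (56.6/z) · log₁₀([Na⁺]_out/[Na⁺]_in) with z = +1.
= (56.6/1) · log₁₀(150/27) = 56.60 · log₁₀(5.556)
= 56.60 · (0.7447) = 42.15 mV

42 mV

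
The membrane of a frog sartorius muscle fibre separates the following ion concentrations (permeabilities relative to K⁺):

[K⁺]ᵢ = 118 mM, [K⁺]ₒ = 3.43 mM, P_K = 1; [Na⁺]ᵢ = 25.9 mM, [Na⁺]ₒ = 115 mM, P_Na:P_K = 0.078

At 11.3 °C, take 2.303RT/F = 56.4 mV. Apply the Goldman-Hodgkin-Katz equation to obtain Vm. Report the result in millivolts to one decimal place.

-55.6 mV

Vm = 56.4 · log₁₀[(Σ P·[cation]ₒ + Σ P·[anion]ᵢ) / (Σ P·[cation]ᵢ + Σ P·[anion]ₒ)]
Numerator = 1×3.43 + 0.078×115 = 12.4
Denominator = 1×118 + 0.078×25.9 = 120
Vm = 56.4 · log₁₀(0.10332) = 56.4 × (-0.9858) = -55.60 mV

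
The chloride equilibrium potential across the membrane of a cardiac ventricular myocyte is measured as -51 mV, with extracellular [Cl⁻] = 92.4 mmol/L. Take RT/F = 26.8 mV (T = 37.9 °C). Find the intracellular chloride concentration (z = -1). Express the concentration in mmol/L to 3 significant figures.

13.8 mmol/L

Nernst: E = (26.8/-1) · ln([out]/[in]), so ln([out]/[in]) = -51.0 × -1 / 26.8 = 1.9030.
[out]/[in] = e^(1.9030) = 6.706.
[in] = 92.4 / 6.706 = 13.78 mmol/L.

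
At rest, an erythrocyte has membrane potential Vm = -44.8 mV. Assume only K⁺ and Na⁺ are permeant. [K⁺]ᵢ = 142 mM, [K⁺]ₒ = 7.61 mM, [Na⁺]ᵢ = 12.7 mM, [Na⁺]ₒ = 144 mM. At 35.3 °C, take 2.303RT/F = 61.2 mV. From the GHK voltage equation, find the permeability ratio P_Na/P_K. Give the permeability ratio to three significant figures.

Let α = P_Na/P_K. GHK: Vm = 61.2·log₁₀[(Kₒ + α·Naₒ)/(Kᵢ + α·Naᵢ)].
10^(Vm/61.2) = 10^(-44.8/61.2) = 0.18534
So 0.18534·(Kᵢ + α·Naᵢ) = Kₒ + α·Naₒ → α = (0.18534·142.0 − 7.61) / (144.0 − 0.18534·12.7)
α = (26.32 − 7.61) / (144.0 − 2.354) = 18.71/141.6 = 0.1321

0.132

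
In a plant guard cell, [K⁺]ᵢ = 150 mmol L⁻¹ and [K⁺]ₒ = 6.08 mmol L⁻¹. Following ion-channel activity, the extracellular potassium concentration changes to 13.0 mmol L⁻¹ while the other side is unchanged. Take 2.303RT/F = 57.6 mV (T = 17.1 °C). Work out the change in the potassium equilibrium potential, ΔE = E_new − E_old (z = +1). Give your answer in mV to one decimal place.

E_old = (57.6/1)·log₁₀(6.08/150) = -80.19 mV
E_new = (57.6/1)·log₁₀(13.0/150) = -61.18 mV
ΔE = -61.18 − (-80.19) = 19.01 mV

19.0 mV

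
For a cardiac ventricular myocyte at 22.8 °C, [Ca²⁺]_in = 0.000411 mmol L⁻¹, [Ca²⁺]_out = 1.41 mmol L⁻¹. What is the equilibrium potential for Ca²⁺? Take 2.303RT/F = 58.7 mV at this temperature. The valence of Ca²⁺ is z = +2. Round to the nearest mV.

E = (58.7/z) · log₁₀([Ca²⁺]_out/[Ca²⁺]_in) with z = +2.
= (58.7/2) · log₁₀(1.41/0.000411) = 29.35 · log₁₀(3431)
= 29.35 · (3.5354) = 103.76 mV

104 mV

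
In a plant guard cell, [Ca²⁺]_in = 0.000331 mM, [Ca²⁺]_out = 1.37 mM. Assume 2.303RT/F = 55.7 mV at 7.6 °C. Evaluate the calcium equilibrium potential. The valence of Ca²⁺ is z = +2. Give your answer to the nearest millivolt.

E = (55.7/z) · log₁₀([Ca²⁺]_out/[Ca²⁺]_in) with z = +2.
= (55.7/2) · log₁₀(1.37/0.000331) = 27.85 · log₁₀(4139)
= 27.85 · (3.6169) = 100.73 mV

101 mV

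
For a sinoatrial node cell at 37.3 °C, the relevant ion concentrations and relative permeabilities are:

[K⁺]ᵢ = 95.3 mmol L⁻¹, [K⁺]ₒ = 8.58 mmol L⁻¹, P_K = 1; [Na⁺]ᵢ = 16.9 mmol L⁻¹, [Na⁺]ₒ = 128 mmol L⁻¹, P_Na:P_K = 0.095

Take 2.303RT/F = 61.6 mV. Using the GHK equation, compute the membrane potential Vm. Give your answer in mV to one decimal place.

Vm = 61.6 · log₁₀[(Σ P·[cation]ₒ + Σ P·[anion]ᵢ) / (Σ P·[cation]ᵢ + Σ P·[anion]ₒ)]
Numerator = 1×8.58 + 0.095×128 = 20.74
Denominator = 1×95.3 + 0.095×16.9 = 96.91
Vm = 61.6 · log₁₀(0.21402) = 61.6 × (-0.6695) = -41.24 mV

-41.2 mV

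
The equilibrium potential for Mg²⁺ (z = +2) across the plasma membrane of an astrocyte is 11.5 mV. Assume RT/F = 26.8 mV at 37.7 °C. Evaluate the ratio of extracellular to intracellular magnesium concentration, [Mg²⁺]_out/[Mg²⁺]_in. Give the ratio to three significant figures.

ln([out]/[in]) = E·z/(26.8) = 11.5 × 2 / 26.8 = 0.8582
[out]/[in] = e^(0.8582) = 2.359

2.36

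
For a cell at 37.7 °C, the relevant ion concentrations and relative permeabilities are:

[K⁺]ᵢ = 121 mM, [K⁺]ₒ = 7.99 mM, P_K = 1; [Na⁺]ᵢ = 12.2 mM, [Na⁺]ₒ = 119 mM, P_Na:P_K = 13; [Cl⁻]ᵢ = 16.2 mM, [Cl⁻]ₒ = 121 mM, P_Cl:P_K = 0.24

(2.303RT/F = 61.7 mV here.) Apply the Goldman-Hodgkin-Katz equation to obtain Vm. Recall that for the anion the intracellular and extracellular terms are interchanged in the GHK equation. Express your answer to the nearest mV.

Vm = 61.7 · log₁₀[(Σ P·[cation]ₒ + Σ P·[anion]ᵢ) / (Σ P·[cation]ᵢ + Σ P·[anion]ₒ)]
Numerator = 1×7.99 + 13×119 + 0.24×16.2 = 1559
Denominator = 1×121 + 13×12.2 + 0.24×121 = 308.6
Vm = 61.7 · log₁₀(5.0508) = 61.7 × (0.7034) = 43.40 mV

43 mV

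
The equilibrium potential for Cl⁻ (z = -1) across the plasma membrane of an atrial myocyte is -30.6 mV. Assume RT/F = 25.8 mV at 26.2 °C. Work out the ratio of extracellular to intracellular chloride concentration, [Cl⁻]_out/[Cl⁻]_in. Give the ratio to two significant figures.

3.3

ln([out]/[in]) = E·z/(25.8) = -30.6 × -1 / 25.8 = 1.1860
[out]/[in] = e^(1.1860) = 3.274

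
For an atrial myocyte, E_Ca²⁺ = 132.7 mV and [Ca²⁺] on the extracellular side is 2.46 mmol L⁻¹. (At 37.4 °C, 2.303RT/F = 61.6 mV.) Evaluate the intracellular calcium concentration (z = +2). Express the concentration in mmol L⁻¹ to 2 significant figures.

0.00012 mmol L⁻¹

Nernst: E = (61.6/2) · log₁₀([out]/[in]), so log₁₀([out]/[in]) = 132.7 × 2 / 61.6 = 4.3084.
[out]/[in] = 10^(4.3084) = 2.034e+04.
[in] = 2.46 / 2.034e+04 = 0.0001209 mmol L⁻¹.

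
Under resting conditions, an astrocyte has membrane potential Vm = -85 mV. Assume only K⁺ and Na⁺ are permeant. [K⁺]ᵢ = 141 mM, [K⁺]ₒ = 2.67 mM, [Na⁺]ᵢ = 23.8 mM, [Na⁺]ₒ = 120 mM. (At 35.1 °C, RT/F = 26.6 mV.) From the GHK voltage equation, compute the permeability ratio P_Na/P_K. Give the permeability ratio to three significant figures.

Let α = P_Na/P_K. GHK: Vm = 26.6·ln[(Kₒ + α·Naₒ)/(Kᵢ + α·Naᵢ)].
e^(Vm/26.6) = e^(-85.0/26.6) = 0.040947
So 0.040947·(Kᵢ + α·Naᵢ) = Kₒ + α·Naₒ → α = (0.040947·141.0 − 2.67) / (120.0 − 0.040947·23.8)
α = (5.773 − 2.67) / (120.0 − 0.9745) = 3.103/119 = 0.02607

0.0261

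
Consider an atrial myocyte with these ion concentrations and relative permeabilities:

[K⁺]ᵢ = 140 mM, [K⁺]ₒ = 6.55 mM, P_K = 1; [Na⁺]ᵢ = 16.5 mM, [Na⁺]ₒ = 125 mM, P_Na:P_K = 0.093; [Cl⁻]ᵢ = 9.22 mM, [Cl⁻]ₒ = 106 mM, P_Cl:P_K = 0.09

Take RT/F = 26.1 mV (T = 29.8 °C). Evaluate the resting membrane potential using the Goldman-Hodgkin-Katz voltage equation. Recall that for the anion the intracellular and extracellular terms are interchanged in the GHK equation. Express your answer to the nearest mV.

Vm = 26.1 · ln[(Σ P·[cation]ₒ + Σ P·[anion]ᵢ) / (Σ P·[cation]ᵢ + Σ P·[anion]ₒ)]
Numerator = 1×6.55 + 0.093×125 + 0.09×9.22 = 19
Denominator = 1×140 + 0.093×16.5 + 0.09×106 = 151.1
Vm = 26.1 · ln(0.1258) = 26.1 × (-2.0731) = -54.11 mV

-54 mV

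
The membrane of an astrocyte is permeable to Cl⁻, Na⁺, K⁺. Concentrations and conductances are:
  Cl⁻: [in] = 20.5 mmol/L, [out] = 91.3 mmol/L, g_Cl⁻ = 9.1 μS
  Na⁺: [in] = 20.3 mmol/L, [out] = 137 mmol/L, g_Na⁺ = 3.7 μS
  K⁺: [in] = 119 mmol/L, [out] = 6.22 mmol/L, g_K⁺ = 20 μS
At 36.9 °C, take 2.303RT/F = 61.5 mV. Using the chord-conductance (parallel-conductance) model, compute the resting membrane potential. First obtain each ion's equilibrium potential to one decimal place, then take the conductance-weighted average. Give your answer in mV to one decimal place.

-53.4 mV

E_Cl⁻ = (61.5/-1)·log₁₀(91.3/20.5) = -39.9 mV
E_Na⁺ = (61.5/1)·log₁₀(137/20.3) = 51.0 mV
E_K⁺ = (61.5/1)·log₁₀(6.22/119) = -78.8 mV
Vm = (Σ gᵢEᵢ)/(Σ gᵢ) = (9.1·-39.9 + 3.7·51.0 + 20·-78.8) / (9.1 + 3.7 + 20)
= -1750.39 / 32.8 = -53.37 mV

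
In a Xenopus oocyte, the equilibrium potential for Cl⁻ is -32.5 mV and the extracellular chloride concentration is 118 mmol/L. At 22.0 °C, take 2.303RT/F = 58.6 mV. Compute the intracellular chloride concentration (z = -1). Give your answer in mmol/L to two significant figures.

33 mmol/L

Nernst: E = (58.6/-1) · log₁₀([out]/[in]), so log₁₀([out]/[in]) = -32.5 × -1 / 58.6 = 0.5546.
[out]/[in] = 10^(0.5546) = 3.586.
[in] = 118 / 3.586 = 32.91 mmol/L.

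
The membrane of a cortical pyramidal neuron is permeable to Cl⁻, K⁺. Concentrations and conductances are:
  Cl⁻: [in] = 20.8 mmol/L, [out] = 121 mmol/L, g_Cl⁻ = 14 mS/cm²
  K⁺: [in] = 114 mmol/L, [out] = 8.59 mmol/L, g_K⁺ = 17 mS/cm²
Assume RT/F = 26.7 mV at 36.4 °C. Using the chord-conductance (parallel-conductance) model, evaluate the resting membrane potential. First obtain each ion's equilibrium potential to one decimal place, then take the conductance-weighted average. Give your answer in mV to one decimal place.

-59.1 mV

E_Cl⁻ = (26.7/-1)·ln(121/20.8) = -47.0 mV
E_K⁺ = (26.7/1)·ln(8.59/114) = -69.0 mV
Vm = (Σ gᵢEᵢ)/(Σ gᵢ) = (14·-47.0 + 17·-69.0) / (14 + 17)
= -1831.00 / 31 = -59.06 mV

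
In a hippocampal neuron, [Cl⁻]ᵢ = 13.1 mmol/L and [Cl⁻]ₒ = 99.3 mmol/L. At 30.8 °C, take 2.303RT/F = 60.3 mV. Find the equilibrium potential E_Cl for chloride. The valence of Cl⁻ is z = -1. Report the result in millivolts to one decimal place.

-53.0 mV

E = (60.3/z) · log₁₀([Cl⁻]_out/[Cl⁻]_in) with z = -1.
For an anion, dividing by z = -1 reverses the sign.
= (60.3/-1) · log₁₀(99.3/13.1) = -60.30 · log₁₀(7.58)
= -60.30 · (0.8797) = -53.04 mV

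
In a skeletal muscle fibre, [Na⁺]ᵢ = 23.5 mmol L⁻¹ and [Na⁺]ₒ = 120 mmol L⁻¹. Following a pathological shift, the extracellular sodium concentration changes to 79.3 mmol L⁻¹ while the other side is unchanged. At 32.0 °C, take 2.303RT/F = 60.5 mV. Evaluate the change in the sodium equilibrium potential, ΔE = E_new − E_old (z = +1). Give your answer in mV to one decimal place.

-10.9 mV

E_old = (60.5/1)·log₁₀(120/23.5) = 42.84 mV
E_new = (60.5/1)·log₁₀(79.3/23.5) = 31.96 mV
ΔE = 31.96 − (42.84) = -10.88 mV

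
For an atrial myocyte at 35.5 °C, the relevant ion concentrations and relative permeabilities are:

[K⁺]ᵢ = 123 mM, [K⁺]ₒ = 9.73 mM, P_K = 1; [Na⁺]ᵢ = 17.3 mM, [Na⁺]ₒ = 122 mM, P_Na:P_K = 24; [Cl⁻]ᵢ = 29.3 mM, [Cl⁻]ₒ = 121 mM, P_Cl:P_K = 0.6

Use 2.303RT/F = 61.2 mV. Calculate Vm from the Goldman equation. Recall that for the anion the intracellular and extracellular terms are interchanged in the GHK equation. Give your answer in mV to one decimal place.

41.9 mV

Vm = 61.2 · log₁₀[(Σ P·[cation]ₒ + Σ P·[anion]ᵢ) / (Σ P·[cation]ᵢ + Σ P·[anion]ₒ)]
Numerator = 1×9.73 + 24×122 + 0.6×29.3 = 2955
Denominator = 1×123 + 24×17.3 + 0.6×121 = 610.8
Vm = 61.2 · log₁₀(4.8384) = 61.2 × (0.6847) = 41.90 mV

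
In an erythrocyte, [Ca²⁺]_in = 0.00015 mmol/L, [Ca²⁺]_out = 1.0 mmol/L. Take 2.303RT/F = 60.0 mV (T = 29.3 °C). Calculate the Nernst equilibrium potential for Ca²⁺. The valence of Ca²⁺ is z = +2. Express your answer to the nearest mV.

E = (60.0/z) · log₁₀([Ca²⁺]_out/[Ca²⁺]_in) with z = +2.
= (60.0/2) · log₁₀(1.0/0.00015) = 30.00 · log₁₀(6667)
= 30.00 · (3.8239) = 114.72 mV

115 mV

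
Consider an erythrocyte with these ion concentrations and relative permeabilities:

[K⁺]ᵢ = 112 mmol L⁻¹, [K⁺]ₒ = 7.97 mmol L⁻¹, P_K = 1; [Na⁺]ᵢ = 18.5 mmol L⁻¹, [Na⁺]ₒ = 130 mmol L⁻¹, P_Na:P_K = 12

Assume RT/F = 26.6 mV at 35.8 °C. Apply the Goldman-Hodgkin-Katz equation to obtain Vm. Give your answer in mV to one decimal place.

41.1 mV

Vm = 26.6 · ln[(Σ P·[cation]ₒ + Σ P·[anion]ᵢ) / (Σ P·[cation]ᵢ + Σ P·[anion]ₒ)]
Numerator = 1×7.97 + 12×130 = 1568
Denominator = 1×112 + 12×18.5 = 334
Vm = 26.6 · ln(4.6945) = 26.6 × (1.5464) = 41.13 mV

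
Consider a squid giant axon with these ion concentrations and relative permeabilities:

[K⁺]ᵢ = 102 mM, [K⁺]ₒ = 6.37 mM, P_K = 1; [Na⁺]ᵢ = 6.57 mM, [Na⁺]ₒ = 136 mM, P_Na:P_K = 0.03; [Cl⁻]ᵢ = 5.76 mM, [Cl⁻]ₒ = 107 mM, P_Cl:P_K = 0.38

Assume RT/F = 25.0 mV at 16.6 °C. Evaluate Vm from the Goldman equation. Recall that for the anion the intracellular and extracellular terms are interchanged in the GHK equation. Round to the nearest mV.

-61 mV

Vm = 25.0 · ln[(Σ P·[cation]ₒ + Σ P·[anion]ᵢ) / (Σ P·[cation]ᵢ + Σ P·[anion]ₒ)]
Numerator = 1×6.37 + 0.03×136 + 0.38×5.76 = 12.64
Denominator = 1×102 + 0.03×6.57 + 0.38×107 = 142.9
Vm = 25.0 · ln(0.088472) = 25.0 × (-2.4251) = -60.63 mV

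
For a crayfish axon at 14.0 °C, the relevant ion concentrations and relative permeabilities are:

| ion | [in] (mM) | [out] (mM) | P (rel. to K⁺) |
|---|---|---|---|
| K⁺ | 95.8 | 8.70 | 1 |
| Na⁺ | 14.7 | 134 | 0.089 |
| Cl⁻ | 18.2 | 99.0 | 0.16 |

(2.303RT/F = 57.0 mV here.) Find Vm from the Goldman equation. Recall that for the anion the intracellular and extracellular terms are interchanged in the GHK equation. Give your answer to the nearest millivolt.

Vm = 57.0 · log₁₀[(Σ P·[cation]ₒ + Σ P·[anion]ᵢ) / (Σ P·[cation]ᵢ + Σ P·[anion]ₒ)]
Numerator = 1×8.70 + 0.089×134 + 0.16×18.2 = 23.54
Denominator = 1×95.8 + 0.089×14.7 + 0.16×99.0 = 112.9
Vm = 57.0 · log₁₀(0.2084) = 57.0 × (-0.6811) = -38.82 mV

-39 mV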